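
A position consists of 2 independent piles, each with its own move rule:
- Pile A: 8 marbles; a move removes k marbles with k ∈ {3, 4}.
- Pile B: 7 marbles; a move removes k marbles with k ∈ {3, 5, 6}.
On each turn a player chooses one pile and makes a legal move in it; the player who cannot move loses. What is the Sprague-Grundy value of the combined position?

2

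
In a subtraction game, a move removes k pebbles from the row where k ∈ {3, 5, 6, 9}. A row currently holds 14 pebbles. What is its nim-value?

Grundy values for subtraction set {3, 5, 6, 9}:
k:     0  1  2  3  4  5  6  7  8  9 10 11 12 13 14
g(k):  0  0  0  1  1  1  2  2  2  3  3  3  0  0  0
So g(14) = 0.

0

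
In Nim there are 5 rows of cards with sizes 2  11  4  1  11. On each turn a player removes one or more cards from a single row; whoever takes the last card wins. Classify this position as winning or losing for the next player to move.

Winning position

Write each in binary and XOR column by column:
  0010  (2)
  1011  (11)
  0100  (4)
  0001  (1)
  1011  (11)
  ----
  0111  (7)
The nim-sum is 7 ≠ 0, so this is an N-position: the player to move can win.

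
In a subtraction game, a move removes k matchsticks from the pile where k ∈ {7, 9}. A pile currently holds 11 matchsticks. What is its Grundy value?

1

Compute g(0), g(1), … for moves {7, 9}:
k:     0  1  2  3  4  5  6  7  8  9 10 11
g(k):  0  0  0  0  0  0  0  1  1  1  1  1
So g(11) = 1.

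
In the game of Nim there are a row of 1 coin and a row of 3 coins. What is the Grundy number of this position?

2

Write each in binary and XOR column by column:
  01  (1)
  11  (3)
  --
  10  (2)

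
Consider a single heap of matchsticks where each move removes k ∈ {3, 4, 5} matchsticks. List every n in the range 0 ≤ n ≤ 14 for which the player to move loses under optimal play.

Compute g(0), g(1), … for moves {3, 4, 5}:
k:     0  1  2  3  4  5  6  7  8  9 10 11 12 13 14
g(k):  0  0  0  1  1  1  2  2  0  0  0  1  1  1  2
The P-positions (g = 0) in 0..14 are 0, 1, 2, 8, 9, 10.

0, 1, 2, 8, 9, 10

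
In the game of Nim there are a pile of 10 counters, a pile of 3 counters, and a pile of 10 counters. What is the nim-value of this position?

3

Nim-sum: 10 ⊕ 3 ⊕ 10 = 3.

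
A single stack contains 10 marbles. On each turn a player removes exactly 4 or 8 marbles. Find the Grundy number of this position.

Grundy values for subtraction set {4, 8}:
k:     0  1  2  3  4  5  6  7  8  9 10
g(k):  0  0  0  0  1  1  1  1  2  2  2
So g(10) = 2.

2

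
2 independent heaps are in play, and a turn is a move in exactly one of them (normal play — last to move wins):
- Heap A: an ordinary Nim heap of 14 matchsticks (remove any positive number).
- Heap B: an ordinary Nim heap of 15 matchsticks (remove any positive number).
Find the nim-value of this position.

1

Heap A is a plain Nim heap of size 14, so its Grundy value is 14.
Heap B is a plain Nim heap of size 15, so its Grundy value is 15.
The value of a disjunctive sum is the nim-sum of the parts.
Combined value = 14 ⊕ 15 = 1.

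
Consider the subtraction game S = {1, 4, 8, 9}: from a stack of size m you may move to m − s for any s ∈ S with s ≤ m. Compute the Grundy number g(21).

Build the Grundy sequence with g(k) = mex{g(k−s) : s ∈ {1, 4, 8, 9}, s ≤ k}:
k:     0  1  2  3  4  5  6  7  8  9 10 11 12 13 14 15 16 17 18 19 20 21
g(k):  0  1  0  1  2  0  1  0  1  2  3  2  0  1  2  3  2  0  1  0  1  2
So g(21) = 2.

2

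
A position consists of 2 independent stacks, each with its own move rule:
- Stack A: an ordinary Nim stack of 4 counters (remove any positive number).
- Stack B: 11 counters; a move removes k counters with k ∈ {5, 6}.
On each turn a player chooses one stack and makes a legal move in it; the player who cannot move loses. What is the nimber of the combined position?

Stack A is a plain Nim stack of size 4, so its Grundy value is 4.
Build the Grundy sequence for stack B with g(k) = mex{g(k−s) : s ∈ {5, 6}, s ≤ k}:
g(0) = mex{} = 0
g(1) = mex{} = 0
g(2) = mex{} = 0
g(3) = mex{} = 0
g(4) = mex{} = 0
g(5) = mex{0} = 1
g(6) = mex{0} = 1
g(7) = mex{0} = 1
g(8) = mex{0} = 1
g(9) = mex{0} = 1
g(10) = mex{0,1} = 2
g(11) = mex{1} = 0
So g(11) = 0.
By the Sprague-Grundy theorem, the Grundy value of a sum of independent games is the XOR of the component values.
Combined value = 4 ⊕ 0 = 4.

4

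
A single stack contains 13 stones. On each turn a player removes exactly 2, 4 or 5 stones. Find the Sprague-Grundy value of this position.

3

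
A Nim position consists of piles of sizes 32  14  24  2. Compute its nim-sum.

52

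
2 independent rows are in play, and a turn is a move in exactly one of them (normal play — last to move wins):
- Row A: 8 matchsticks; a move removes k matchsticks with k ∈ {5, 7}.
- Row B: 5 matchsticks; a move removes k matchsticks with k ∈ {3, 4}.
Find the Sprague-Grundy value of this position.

0

Grundy values for row A (subtraction set {5, 7}):
k:     0  1  2  3  4  5  6  7  8
g(k):  0  0  0  0  0  1  1  1  1
So g(8) = 1.
For row B, compute g(0), g(1), … with moves {3, 4}:
k:     0  1  2  3  4  5
g(k):  0  0  0  1  1  1
So g(5) = 1.
The value of a disjunctive sum is the nim-sum of the parts.
Combined value = 1 XOR 1 = 0.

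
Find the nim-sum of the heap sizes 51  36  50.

37

Nim-sum: 51 ⊕ 36 ⊕ 50 = 37.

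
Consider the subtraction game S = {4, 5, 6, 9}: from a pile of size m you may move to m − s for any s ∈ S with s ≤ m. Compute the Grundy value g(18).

1

Build the Grundy sequence with g(k) = mex{g(k−s) : s ∈ {4, 5, 6, 9}, s ≤ k}:
k:     0  1  2  3  4  5  6  7  8  9 10 11 12 13 14 15 16 17 18
g(k):  0  0  0  0  1  1  1  1  2  2  2  2  3  0  0  0  0  1  1
So g(18) = 1.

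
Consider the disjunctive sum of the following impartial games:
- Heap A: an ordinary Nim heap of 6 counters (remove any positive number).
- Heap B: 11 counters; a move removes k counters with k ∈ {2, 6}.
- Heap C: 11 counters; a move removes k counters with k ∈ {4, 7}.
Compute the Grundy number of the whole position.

Heap A is a plain Nim heap of size 6, so its Grundy value is 6.
Build the Grundy sequence for heap B with g(k) = mex{g(k−s) : s ∈ {2, 6}, s ≤ k}:
g(0) = mex{} = 0
g(1) = mex{} = 0
g(2) = mex{0} = 1
g(3) = mex{0} = 1
g(4) = mex{1} = 0
g(5) = mex{1} = 0
g(6) = mex{0} = 1
g(7) = mex{0} = 1
g(8) = mex{1} = 0
g(9) = mex{1} = 0
g(10) = mex{0} = 1
g(11) = mex{0} = 1
So g(11) = 1.
Grundy values for heap C (subtraction set {4, 7}):
g(0) = mex{} = 0
g(1) = mex{} = 0
g(2) = mex{} = 0
g(3) = mex{} = 0
g(4) = mex{0} = 1
g(5) = mex{0} = 1
g(6) = mex{0} = 1
g(7) = mex{0} = 1
g(8) = mex{0,1} = 2
g(9) = mex{0,1} = 2
g(10) = mex{0,1} = 2
g(11) = mex{1} = 0
So g(11) = 0.
By the Sprague-Grundy theorem, the Grundy value of a sum of independent games is the XOR of the component values.
Combined value = 6 XOR 1 XOR 0 = 7.

7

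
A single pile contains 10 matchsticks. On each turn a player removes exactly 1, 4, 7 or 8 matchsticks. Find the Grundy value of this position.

3

Grundy values for subtraction set {1, 4, 7, 8}:
g(0) = mex{} = 0
g(1) = mex{0} = 1
g(2) = mex{1} = 0
g(3) = mex{0} = 1
g(4) = mex{0,1} = 2
g(5) = mex{1,2} = 0
g(6) = mex{0} = 1
g(7) = mex{0,1} = 2
g(8) = mex{0,1,2} = 3
g(9) = mex{0,1,3} = 2
g(10) = mex{0,1,2} = 3
So g(10) = 3.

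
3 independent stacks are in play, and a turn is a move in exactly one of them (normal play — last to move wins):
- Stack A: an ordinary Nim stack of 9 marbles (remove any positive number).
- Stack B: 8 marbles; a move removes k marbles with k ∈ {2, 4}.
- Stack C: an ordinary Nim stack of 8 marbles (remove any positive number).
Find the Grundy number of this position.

Stack A is a plain Nim stack of size 9, so its Grundy value is 9.
Build the Grundy sequence for stack B with g(k) = mex{g(k−s) : s ∈ {2, 4}, s ≤ k}:
k:     0  1  2  3  4  5  6  7  8
g(k):  0  0  1  1  2  2  0  0  1
So g(8) = 1.
Stack C is a plain Nim stack of size 8, so its Grundy value is 8.
By the Sprague-Grundy theorem, the Grundy value of a sum of independent games is the XOR of the component values.
Combined value = 9 ⊕ 1 ⊕ 8 = 0.

0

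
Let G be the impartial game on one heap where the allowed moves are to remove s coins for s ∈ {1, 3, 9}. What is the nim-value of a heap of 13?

1

Build the Grundy sequence with g(k) = mex{g(k−s) : s ∈ {1, 3, 9}, s ≤ k}:
g(0) = mex{} = 0
g(1) = mex{0} = 1
g(2) = mex{1} = 0
g(3) = mex{0} = 1
g(4) = mex{1} = 0
g(5) = mex{0} = 1
g(6) = mex{1} = 0
g(7) = mex{0} = 1
g(8) = mex{1} = 0
g(9) = mex{0} = 1
g(10) = mex{1} = 0
g(11) = mex{0} = 1
g(12) = mex{1} = 0
g(13) = mex{0} = 1
So g(13) = 1.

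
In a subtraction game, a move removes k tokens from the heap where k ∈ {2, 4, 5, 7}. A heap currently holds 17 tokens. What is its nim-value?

4

Build the Grundy sequence with g(k) = mex{g(k−s) : s ∈ {2, 4, 5, 7}, s ≤ k}:
k:     0  1  2  3  4  5  6  7  8  9 10 11 12 13 14 15 16 17
g(k):  0  0  1  1  2  2  3  3  4  0  0  1  1  2  2  3  3  4
So g(17) = 4.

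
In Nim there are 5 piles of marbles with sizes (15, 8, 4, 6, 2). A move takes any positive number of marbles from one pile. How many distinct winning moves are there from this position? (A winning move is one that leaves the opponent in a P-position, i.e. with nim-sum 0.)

3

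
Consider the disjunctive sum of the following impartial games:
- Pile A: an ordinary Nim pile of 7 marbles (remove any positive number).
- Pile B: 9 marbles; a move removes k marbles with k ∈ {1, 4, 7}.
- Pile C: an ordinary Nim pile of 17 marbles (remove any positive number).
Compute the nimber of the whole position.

Pile A is a plain Nim pile of size 7, so its Grundy value is 7.
For pile B, compute g(0), g(1), … with moves {1, 4, 7}:
k:     0  1  2  3  4  5  6  7  8  9
g(k):  0  1  0  1  2  0  1  2  0  1
So g(9) = 1.
Pile C is a plain Nim pile of size 17, so its Grundy value is 17.
By the Sprague-Grundy theorem, the Grundy value of a sum of independent games is the XOR of the component values.
Combined value = 7 ⊕ 1 ⊕ 17 = 23.

23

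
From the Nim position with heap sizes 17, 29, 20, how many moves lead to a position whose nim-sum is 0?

3

Bitwise XOR of the heap sizes:
  10001  (17)
  11101  (29)
  10100  (20)
  -----
  11000  (24)
The overall nim-sum is X = 24. A heap of size p has a winning move iff p XOR X < p (reduce it to p XOR X).
  17: 17 XOR 24 = 9 < 17 — winning move (to 9).
  29: 29 XOR 24 = 5 < 29 — winning move (to 5).
  20: 20 XOR 24 = 12 < 20 — winning move (to 12).
That gives 3 winning moves.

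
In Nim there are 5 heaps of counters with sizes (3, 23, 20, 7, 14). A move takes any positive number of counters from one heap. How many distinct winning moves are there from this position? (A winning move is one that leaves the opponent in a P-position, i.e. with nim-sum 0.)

In binary:
  00011  (3)
  10111  (23)
  10100  (20)
  00111  (7)
  01110  (14)
  -----
  01001  (9)
The overall nim-sum is X = 9. A heap of size p has a winning move iff p XOR X < p (reduce it to p XOR X).
  3: 3 XOR 9 = 10 ≥ 3 — no move.
  23: 23 XOR 9 = 30 ≥ 23 — no move.
  20: 20 XOR 9 = 29 ≥ 20 — no move.
  7: 7 XOR 9 = 14 ≥ 7 — no move.
  14: 14 XOR 9 = 7 < 14 — winning move (to 7).
That gives 1 winning move.

1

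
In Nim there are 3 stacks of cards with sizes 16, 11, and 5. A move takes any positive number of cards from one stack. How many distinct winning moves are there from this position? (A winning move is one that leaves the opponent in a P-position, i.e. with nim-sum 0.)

1

Bitwise XOR of the heap sizes:
  10000  (16)
  01011  (11)
  00101  (5)
  -----
  11110  (30)
The overall nim-sum is X = 30. A stack of size p has a winning move iff p XOR X < p (reduce it to p XOR X).
  16: 16 XOR 30 = 14 < 16 — winning move (to 14).
  11: 11 XOR 30 = 21 ≥ 11 — no move.
  5: 5 XOR 30 = 27 ≥ 5 — no move.
That gives 1 winning move.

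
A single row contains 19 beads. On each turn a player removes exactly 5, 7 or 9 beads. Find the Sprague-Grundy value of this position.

1

Compute g(0), g(1), … for moves {5, 7, 9}:
k:     0  1  2  3  4  5  6  7  8  9 10 11 12 13 14 15 16 17 18 19
g(k):  0  0  0  0  0  1  1  1  1  1  2  2  2  2  0  0  0  0  0  1
So g(19) = 1.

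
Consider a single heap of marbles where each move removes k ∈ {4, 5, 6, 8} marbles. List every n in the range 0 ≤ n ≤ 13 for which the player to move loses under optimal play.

0, 1, 2, 3, 12, 13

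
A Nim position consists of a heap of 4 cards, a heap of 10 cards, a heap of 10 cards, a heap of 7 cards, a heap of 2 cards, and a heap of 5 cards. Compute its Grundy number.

Nim-sum: 4 ^ 10 ^ 10 ^ 7 ^ 2 ^ 5 = 4.

4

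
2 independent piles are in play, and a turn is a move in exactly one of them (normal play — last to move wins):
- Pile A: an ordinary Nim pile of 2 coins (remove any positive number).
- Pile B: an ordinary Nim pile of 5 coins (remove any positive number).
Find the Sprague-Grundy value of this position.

7

Pile A is a plain Nim pile of size 2, so its Grundy value is 2.
Pile B is a plain Nim pile of size 5, so its Grundy value is 5.
The value of a disjunctive sum is the nim-sum of the parts.
Combined value = 2 XOR 5 = 7.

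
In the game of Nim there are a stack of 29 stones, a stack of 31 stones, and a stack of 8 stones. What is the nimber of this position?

10

Compute the nim-sum pairwise:
29 ⊕ 31 = 2
2 ⊕ 8 = 10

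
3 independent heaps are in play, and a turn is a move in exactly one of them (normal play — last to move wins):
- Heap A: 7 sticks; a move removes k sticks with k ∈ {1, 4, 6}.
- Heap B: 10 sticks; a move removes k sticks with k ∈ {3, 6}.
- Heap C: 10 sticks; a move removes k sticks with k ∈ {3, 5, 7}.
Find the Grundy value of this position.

0

Build the Grundy sequence for heap A with g(k) = mex{g(k−s) : s ∈ {1, 4, 6}, s ≤ k}:
k:     0  1  2  3  4  5  6  7
g(k):  0  1  0  1  2  0  1  0
So g(7) = 0.
Grundy values for heap B (subtraction set {3, 6}):
g(0) = mex{} = 0
g(1) = mex{} = 0
g(2) = mex{} = 0
g(3) = mex{0} = 1
g(4) = mex{0} = 1
g(5) = mex{0} = 1
g(6) = mex{0,1} = 2
g(7) = mex{0,1} = 2
g(8) = mex{0,1} = 2
g(9) = mex{1,2} = 0
g(10) = mex{1,2} = 0
So g(10) = 0.
Grundy values for heap C (subtraction set {3, 5, 7}):
k:     0  1  2  3  4  5  6  7  8  9 10
g(k):  0  0  0  1  1  1  2  2  2  3  0
So g(10) = 0.
By the Sprague-Grundy theorem, the Grundy value of a sum of independent games is the XOR of the component values.
Combined value = 0 XOR 0 XOR 0 = 0.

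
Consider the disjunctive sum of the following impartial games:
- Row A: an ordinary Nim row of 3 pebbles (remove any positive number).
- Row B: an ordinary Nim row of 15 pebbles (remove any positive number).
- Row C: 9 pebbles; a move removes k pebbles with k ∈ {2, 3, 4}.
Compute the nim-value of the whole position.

13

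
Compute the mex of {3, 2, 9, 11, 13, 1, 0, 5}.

4

The values 0, 1, 2, 3 are all present; 4 is the first non-negative integer missing from the set.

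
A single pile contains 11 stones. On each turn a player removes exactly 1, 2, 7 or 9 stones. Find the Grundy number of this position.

Compute g(0), g(1), … for moves {1, 2, 7, 9}:
g(0) = mex{} = 0
g(1) = mex{0} = 1
g(2) = mex{0,1} = 2
g(3) = mex{1,2} = 0
g(4) = mex{0,2} = 1
g(5) = mex{0,1} = 2
g(6) = mex{1,2} = 0
g(7) = mex{0,2} = 1
g(8) = mex{0,1} = 2
g(9) = mex{0,1,2} = 3
g(10) = mex{0,1,2,3} = 4
g(11) = mex{1,2,3,4} = 0
So g(11) = 0.

0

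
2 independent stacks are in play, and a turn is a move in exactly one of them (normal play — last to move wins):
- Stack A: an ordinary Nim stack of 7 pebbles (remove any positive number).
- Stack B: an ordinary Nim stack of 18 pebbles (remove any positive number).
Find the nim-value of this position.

21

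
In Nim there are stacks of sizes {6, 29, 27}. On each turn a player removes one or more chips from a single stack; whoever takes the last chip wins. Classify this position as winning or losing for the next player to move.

Compute the nim-sum pairwise:
6 ^ 29 = 27
27 ^ 27 = 0
The nim-sum is 0, so this is a P-position: the player to move is in a losing position under optimal play.

Losing position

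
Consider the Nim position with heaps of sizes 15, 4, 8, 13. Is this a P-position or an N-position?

Nim-sum: 15 XOR 4 XOR 8 XOR 13 = 14.
The nim-sum is 14 ≠ 0, so this is an N-position: the player to move can win.

N-position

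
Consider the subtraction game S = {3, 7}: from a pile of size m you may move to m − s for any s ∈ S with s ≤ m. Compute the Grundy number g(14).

1

Build the Grundy sequence with g(k) = mex{g(k−s) : s ∈ {3, 7}, s ≤ k}:
g(0) = mex{} = 0
g(1) = mex{} = 0
g(2) = mex{} = 0
g(3) = mex{0} = 1
g(4) = mex{0} = 1
g(5) = mex{0} = 1
g(6) = mex{1} = 0
g(7) = mex{0,1} = 2
g(8) = mex{0,1} = 2
g(9) = mex{0} = 1
g(10) = mex{1,2} = 0
g(11) = mex{1,2} = 0
g(12) = mex{1} = 0
g(13) = mex{0} = 1
g(14) = mex{0,2} = 1
So g(14) = 1.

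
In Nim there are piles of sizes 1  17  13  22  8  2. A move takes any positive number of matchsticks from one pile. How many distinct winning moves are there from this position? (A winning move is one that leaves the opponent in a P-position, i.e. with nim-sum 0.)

Compute the nim-sum pairwise:
1 ⊕ 17 = 16
16 ⊕ 13 = 29
29 ⊕ 22 = 11
11 ⊕ 8 = 3
3 ⊕ 2 = 1
The overall nim-sum is X = 1. A pile of size p has a winning move iff p XOR X < p (reduce it to p XOR X).
  1: 1 XOR 1 = 0 < 1 — winning move (to 0).
  17: 17 XOR 1 = 16 < 17 — winning move (to 16).
  13: 13 XOR 1 = 12 < 13 — winning move (to 12).
  22: 22 XOR 1 = 23 ≥ 22 — no move.
  8: 8 XOR 1 = 9 ≥ 8 — no move.
  2: 2 XOR 1 = 3 ≥ 2 — no move.
That gives 3 winning moves.

3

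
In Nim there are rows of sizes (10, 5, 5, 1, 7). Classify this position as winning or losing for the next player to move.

Compute the nim-sum pairwise:
10 XOR 5 = 15
15 XOR 5 = 10
10 XOR 1 = 11
11 XOR 7 = 12
The nim-sum is 12 ≠ 0, so this is an N-position: the player to move can win.

Winning position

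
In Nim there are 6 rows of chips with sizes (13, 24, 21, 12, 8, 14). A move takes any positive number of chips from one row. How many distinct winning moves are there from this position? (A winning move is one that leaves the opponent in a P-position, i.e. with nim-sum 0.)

5

Compute the nim-sum pairwise:
13 ^ 24 = 21
21 ^ 21 = 0
0 ^ 12 = 12
12 ^ 8 = 4
4 ^ 14 = 10
The overall nim-sum is X = 10. A row of size p has a winning move iff p XOR X < p (reduce it to p XOR X).
  13: 13 XOR 10 = 7 < 13 — winning move (to 7).
  24: 24 XOR 10 = 18 < 24 — winning move (to 18).
  21: 21 XOR 10 = 31 ≥ 21 — no move.
  12: 12 XOR 10 = 6 < 12 — winning move (to 6).
  8: 8 XOR 10 = 2 < 8 — winning move (to 2).
  14: 14 XOR 10 = 4 < 14 — winning move (to 4).
That gives 5 winning moves.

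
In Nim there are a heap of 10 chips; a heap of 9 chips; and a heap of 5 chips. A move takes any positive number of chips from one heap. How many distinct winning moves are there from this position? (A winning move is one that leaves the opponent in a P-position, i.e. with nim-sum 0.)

1

Nim-sum: 10 XOR 9 XOR 5 = 6.
The overall nim-sum is X = 6. A heap of size p has a winning move iff p XOR X < p (reduce it to p XOR X).
  10: 10 XOR 6 = 12 ≥ 10 — no move.
  9: 9 XOR 6 = 15 ≥ 9 — no move.
  5: 5 XOR 6 = 3 < 5 — winning move (to 3).
That gives 1 winning move.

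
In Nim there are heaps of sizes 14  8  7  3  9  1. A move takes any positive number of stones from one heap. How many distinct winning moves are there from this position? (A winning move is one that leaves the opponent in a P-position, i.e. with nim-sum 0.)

3

Nim-sum: 14 ^ 8 ^ 7 ^ 3 ^ 9 ^ 1 = 10.
The overall nim-sum is X = 10. A heap of size p has a winning move iff p XOR X < p (reduce it to p XOR X).
  14: 14 XOR 10 = 4 < 14 — winning move (to 4).
  8: 8 XOR 10 = 2 < 8 — winning move (to 2).
  7: 7 XOR 10 = 13 ≥ 7 — no move.
  3: 3 XOR 10 = 9 ≥ 3 — no move.
  9: 9 XOR 10 = 3 < 9 — winning move (to 3).
  1: 1 XOR 10 = 11 ≥ 1 — no move.
That gives 3 winning moves.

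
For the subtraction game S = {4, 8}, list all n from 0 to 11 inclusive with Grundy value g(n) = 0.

Compute g(0), g(1), … for moves {4, 8}:
g(0) = mex{} = 0
g(1) = mex{} = 0
g(2) = mex{} = 0
g(3) = mex{} = 0
g(4) = mex{0} = 1
g(5) = mex{0} = 1
g(6) = mex{0} = 1
g(7) = mex{0} = 1
g(8) = mex{0,1} = 2
g(9) = mex{0,1} = 2
g(10) = mex{0,1} = 2
g(11) = mex{0,1} = 2
The P-positions (g = 0) in 0..11 are 0, 1, 2, 3.

0, 1, 2, 3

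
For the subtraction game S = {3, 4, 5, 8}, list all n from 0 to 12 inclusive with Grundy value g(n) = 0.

0, 1, 2, 11, 12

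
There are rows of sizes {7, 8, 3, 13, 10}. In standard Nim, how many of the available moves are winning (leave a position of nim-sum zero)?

Nim-sum: 7 XOR 8 XOR 3 XOR 13 XOR 10 = 11.
The overall nim-sum is X = 11. A row of size p has a winning move iff p XOR X < p (reduce it to p XOR X).
  7: 7 XOR 11 = 12 ≥ 7 — no move.
  8: 8 XOR 11 = 3 < 8 — winning move (to 3).
  3: 3 XOR 11 = 8 ≥ 3 — no move.
  13: 13 XOR 11 = 6 < 13 — winning move (to 6).
  10: 10 XOR 11 = 1 < 10 — winning move (to 1).
That gives 3 winning moves.

3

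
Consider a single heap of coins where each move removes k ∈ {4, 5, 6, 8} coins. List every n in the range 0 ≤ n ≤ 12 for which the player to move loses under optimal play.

0, 1, 2, 3, 12

Build the Grundy sequence with g(k) = mex{g(k−s) : s ∈ {4, 5, 6, 8}, s ≤ k}:
g(0) = mex{} = 0
g(1) = mex{} = 0
g(2) = mex{} = 0
g(3) = mex{} = 0
g(4) = mex{0} = 1
g(5) = mex{0} = 1
g(6) = mex{0} = 1
g(7) = mex{0} = 1
g(8) = mex{0,1} = 2
g(9) = mex{0,1} = 2
g(10) = mex{0,1} = 2
g(11) = mex{0,1} = 2
g(12) = mex{1,2} = 0
The P-positions (g = 0) in 0..12 are 0, 1, 2, 3, 12.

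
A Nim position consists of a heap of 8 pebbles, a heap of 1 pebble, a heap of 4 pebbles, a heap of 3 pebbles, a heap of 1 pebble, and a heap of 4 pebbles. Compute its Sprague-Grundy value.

Nim-sum: 8 XOR 1 XOR 4 XOR 3 XOR 1 XOR 4 = 11.

11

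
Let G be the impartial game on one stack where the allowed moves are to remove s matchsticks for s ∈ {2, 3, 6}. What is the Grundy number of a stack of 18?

Grundy values for subtraction set {2, 3, 6}:
k:     0  1  2  3  4  5  6  7  8  9 10 11 12 13 14 15 16 17 18
g(k):  0  0  1  1  2  0  3  1  2  0  0  1  1  2  0  3  1  2  0
So g(18) = 0.

0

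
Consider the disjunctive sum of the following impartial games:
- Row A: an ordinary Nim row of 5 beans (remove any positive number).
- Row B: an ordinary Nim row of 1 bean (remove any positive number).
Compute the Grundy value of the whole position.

4

Row A is a plain Nim row of size 5, so its Grundy value is 5.
Row B is a plain Nim row of size 1, so its Grundy value is 1.
The value of a disjunctive sum is the nim-sum of the parts.
Combined value = 5 ⊕ 1 = 4.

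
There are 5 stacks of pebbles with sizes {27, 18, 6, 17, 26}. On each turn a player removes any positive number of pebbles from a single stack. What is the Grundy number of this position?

Compute the nim-sum pairwise:
27 ^ 18 = 9
9 ^ 6 = 15
15 ^ 17 = 30
30 ^ 26 = 4

4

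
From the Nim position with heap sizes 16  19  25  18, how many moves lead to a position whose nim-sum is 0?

1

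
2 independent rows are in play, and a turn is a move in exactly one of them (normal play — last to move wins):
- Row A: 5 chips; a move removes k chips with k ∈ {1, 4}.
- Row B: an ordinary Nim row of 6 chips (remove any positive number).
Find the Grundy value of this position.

Build the Grundy sequence for row A with g(k) = mex{g(k−s) : s ∈ {1, 4}, s ≤ k}:
g(0) = mex{} = 0
g(1) = mex{0} = 1
g(2) = mex{1} = 0
g(3) = mex{0} = 1
g(4) = mex{0,1} = 2
g(5) = mex{1,2} = 0
So g(5) = 0.
Row B is a plain Nim row of size 6, so its Grundy value is 6.
The value of a disjunctive sum is the nim-sum of the parts.
Combined value = 0 XOR 6 = 6.

6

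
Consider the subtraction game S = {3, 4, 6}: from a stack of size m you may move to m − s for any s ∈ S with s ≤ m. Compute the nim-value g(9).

0

Build the Grundy sequence with g(k) = mex{g(k−s) : s ∈ {3, 4, 6}, s ≤ k}:
g(0) = mex{} = 0
g(1) = mex{} = 0
g(2) = mex{} = 0
g(3) = mex{0} = 1
g(4) = mex{0} = 1
g(5) = mex{0} = 1
g(6) = mex{0,1} = 2
g(7) = mex{0,1} = 2
g(8) = mex{0,1} = 2
g(9) = mex{1,2} = 0
So g(9) = 0.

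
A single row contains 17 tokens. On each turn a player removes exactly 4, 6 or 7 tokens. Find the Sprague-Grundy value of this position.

Build the Grundy sequence with g(k) = mex{g(k−s) : s ∈ {4, 6, 7}, s ≤ k}:
k:     0  1  2  3  4  5  6  7  8  9 10 11 12 13 14 15 16 17
g(k):  0  0  0  0  1  1  1  1  2  2  2  0  0  0  0  1  1  1
So g(17) = 1.

1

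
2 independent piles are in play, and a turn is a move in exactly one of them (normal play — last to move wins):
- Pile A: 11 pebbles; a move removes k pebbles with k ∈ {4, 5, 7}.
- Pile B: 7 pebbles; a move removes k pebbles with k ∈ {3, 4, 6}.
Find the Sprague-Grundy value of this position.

2

Build the Grundy sequence for pile A with g(k) = mex{g(k−s) : s ∈ {4, 5, 7}, s ≤ k}:
k:     0  1  2  3  4  5  6  7  8  9 10 11
g(k):  0  0  0  0  1  1  1  1  2  2  2  0
So g(11) = 0.
For pile B, compute g(0), g(1), … with moves {3, 4, 6}:
g(0) = mex{} = 0
g(1) = mex{} = 0
g(2) = mex{} = 0
g(3) = mex{0} = 1
g(4) = mex{0} = 1
g(5) = mex{0} = 1
g(6) = mex{0,1} = 2
g(7) = mex{0,1} = 2
So g(7) = 2.
By the Sprague-Grundy theorem, the Grundy value of a sum of independent games is the XOR of the component values.
Combined value = 0 ⊕ 2 = 2.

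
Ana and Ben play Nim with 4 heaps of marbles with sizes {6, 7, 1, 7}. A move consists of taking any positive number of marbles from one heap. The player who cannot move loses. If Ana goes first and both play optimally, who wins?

Bitwise XOR of the heap sizes:
  110  (6)
  111  (7)
  001  (1)
  111  (7)
  ---
  111  (7)
The nim-sum is 7 ≠ 0, so this is an N-position: the player to move can win; Ana has a winning move.

Ana wins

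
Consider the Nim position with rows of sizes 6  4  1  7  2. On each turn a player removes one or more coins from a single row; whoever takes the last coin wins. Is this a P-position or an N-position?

N-position

Write each in binary and XOR column by column:
  110  (6)
  100  (4)
  001  (1)
  111  (7)
  010  (2)
  ---
  110  (6)
The nim-sum is 6 ≠ 0, so this is an N-position: the player to move can win.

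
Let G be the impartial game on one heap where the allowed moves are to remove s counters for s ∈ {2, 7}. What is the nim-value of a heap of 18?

0

Grundy values for subtraction set {2, 7}:
k:     0  1  2  3  4  5  6  7  8  9 10 11 12 13 14 15 16 17 18
g(k):  0  0  1  1  0  0  1  1  2  0  0  1  1  0  0  1  1  2  0
So g(18) = 0.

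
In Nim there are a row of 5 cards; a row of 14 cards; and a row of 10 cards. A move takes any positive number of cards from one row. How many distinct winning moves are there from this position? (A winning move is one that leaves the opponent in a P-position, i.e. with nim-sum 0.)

Compute the nim-sum pairwise:
5 ⊕ 14 = 11
11 ⊕ 10 = 1
The overall nim-sum is X = 1. A row of size p has a winning move iff p XOR X < p (reduce it to p XOR X).
  5: 5 XOR 1 = 4 < 5 — winning move (to 4).
  14: 14 XOR 1 = 15 ≥ 14 — no move.
  10: 10 XOR 1 = 11 ≥ 10 — no move.
That gives 1 winning move.

1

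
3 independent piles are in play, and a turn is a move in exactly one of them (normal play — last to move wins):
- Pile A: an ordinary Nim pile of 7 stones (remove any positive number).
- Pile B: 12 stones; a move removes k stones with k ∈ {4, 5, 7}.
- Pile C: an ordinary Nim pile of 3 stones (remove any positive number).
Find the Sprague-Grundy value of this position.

Pile A is a plain Nim pile of size 7, so its Grundy value is 7.
For pile B, compute g(0), g(1), … with moves {4, 5, 7}:
g(0) = mex{} = 0
g(1) = mex{} = 0
g(2) = mex{} = 0
g(3) = mex{} = 0
g(4) = mex{0} = 1
g(5) = mex{0} = 1
g(6) = mex{0} = 1
g(7) = mex{0} = 1
g(8) = mex{0,1} = 2
g(9) = mex{0,1} = 2
g(10) = mex{0,1} = 2
g(11) = mex{1} = 0
g(12) = mex{1,2} = 0
So g(12) = 0.
Pile C is a plain Nim pile of size 3, so its Grundy value is 3.
The value of a disjunctive sum is the nim-sum of the parts.
Combined value = 7 ⊕ 0 ⊕ 3 = 4.

4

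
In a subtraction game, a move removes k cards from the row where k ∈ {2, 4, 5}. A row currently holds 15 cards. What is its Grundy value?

0

Compute g(0), g(1), … for moves {2, 4, 5}:
k:     0  1  2  3  4  5  6  7  8  9 10 11 12 13 14 15
g(k):  0  0  1  1  2  2  3  0  0  1  1  2  2  3  0  0
So g(15) = 0.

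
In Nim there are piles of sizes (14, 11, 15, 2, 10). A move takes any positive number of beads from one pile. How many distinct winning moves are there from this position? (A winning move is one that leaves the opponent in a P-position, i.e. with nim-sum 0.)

Compute the nim-sum pairwise:
14 ⊕ 11 = 5
5 ⊕ 15 = 10
10 ⊕ 2 = 8
8 ⊕ 10 = 2
The overall nim-sum is X = 2. A pile of size p has a winning move iff p XOR X < p (reduce it to p XOR X).
  14: 14 XOR 2 = 12 < 14 — winning move (to 12).
  11: 11 XOR 2 = 9 < 11 — winning move (to 9).
  15: 15 XOR 2 = 13 < 15 — winning move (to 13).
  2: 2 XOR 2 = 0 < 2 — winning move (to 0).
  10: 10 XOR 2 = 8 < 10 — winning move (to 8).
That gives 5 winning moves.

5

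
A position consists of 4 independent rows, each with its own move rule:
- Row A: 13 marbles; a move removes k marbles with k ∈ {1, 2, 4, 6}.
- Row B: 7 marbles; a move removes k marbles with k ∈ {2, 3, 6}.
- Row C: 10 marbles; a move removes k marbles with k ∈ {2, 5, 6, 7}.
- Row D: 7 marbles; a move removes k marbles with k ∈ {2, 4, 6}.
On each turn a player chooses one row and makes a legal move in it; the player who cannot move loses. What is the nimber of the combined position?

3

Build the Grundy sequence for row A with g(k) = mex{g(k−s) : s ∈ {1, 2, 4, 6}, s ≤ k}:
k:     0  1  2  3  4  5  6  7  8  9 10 11 12 13
g(k):  0  1  2  0  1  2  3  4  0  1  2  0  1  2
So g(13) = 2.
Grundy values for row B (subtraction set {2, 3, 6}):
g(0) = mex{} = 0
g(1) = mex{} = 0
g(2) = mex{0} = 1
g(3) = mex{0} = 1
g(4) = mex{0,1} = 2
g(5) = mex{1} = 0
g(6) = mex{0,1,2} = 3
g(7) = mex{0,2} = 1
So g(7) = 1.
For row C, compute g(0), g(1), … with moves {2, 5, 6, 7}:
k:     0  1  2  3  4  5  6  7  8  9 10
g(k):  0  0  1  1  0  2  1  3  2  2  3
So g(10) = 3.
Grundy values for row D (subtraction set {2, 4, 6}):
g(0) = mex{} = 0
g(1) = mex{} = 0
g(2) = mex{0} = 1
g(3) = mex{0} = 1
g(4) = mex{0,1} = 2
g(5) = mex{0,1} = 2
g(6) = mex{0,1,2} = 3
g(7) = mex{0,1,2} = 3
So g(7) = 3.
By the Sprague-Grundy theorem, the Grundy value of a sum of independent games is the XOR of the component values.
Combined value = 2 XOR 1 XOR 3 XOR 3 = 3.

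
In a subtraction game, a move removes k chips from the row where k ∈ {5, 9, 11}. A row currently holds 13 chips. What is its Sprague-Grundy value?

2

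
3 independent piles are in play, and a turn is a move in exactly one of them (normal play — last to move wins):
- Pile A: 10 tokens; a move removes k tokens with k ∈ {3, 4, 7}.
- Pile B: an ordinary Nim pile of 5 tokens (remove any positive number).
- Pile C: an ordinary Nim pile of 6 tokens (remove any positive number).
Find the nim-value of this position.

Grundy values for pile A (subtraction set {3, 4, 7}):
k:     0  1  2  3  4  5  6  7  8  9 10
g(k):  0  0  0  1  1  1  2  2  2  3  0
So g(10) = 0.
Pile B is a plain Nim pile of size 5, so its Grundy value is 5.
Pile C is a plain Nim pile of size 6, so its Grundy value is 6.
The value of a disjunctive sum is the nim-sum of the parts.
Combined value = 0 ⊕ 5 ⊕ 6 = 3.

3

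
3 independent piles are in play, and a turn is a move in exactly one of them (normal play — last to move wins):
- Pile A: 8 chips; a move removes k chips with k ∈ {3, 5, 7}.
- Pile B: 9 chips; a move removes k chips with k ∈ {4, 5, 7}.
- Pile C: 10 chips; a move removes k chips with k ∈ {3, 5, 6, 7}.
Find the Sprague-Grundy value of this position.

0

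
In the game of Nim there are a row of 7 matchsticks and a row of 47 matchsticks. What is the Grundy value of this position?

Write each in binary and XOR column by column:
  000111  (7)
  101111  (47)
  ------
  101000  (40)

40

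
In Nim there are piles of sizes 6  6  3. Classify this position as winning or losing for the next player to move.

Winning position

In binary:
  110  (6)
  110  (6)
  011  (3)
  ---
  011  (3)
The nim-sum is 3 ≠ 0, so this is an N-position: the player to move can win.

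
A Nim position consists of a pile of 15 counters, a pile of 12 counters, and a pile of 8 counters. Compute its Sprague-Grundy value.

11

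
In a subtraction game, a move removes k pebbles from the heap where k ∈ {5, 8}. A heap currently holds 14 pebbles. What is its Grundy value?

0

Build the Grundy sequence with g(k) = mex{g(k−s) : s ∈ {5, 8}, s ≤ k}:
g(0) = mex{} = 0
g(1) = mex{} = 0
g(2) = mex{} = 0
g(3) = mex{} = 0
g(4) = mex{} = 0
g(5) = mex{0} = 1
g(6) = mex{0} = 1
g(7) = mex{0} = 1
g(8) = mex{0} = 1
g(9) = mex{0} = 1
g(10) = mex{0,1} = 2
g(11) = mex{0,1} = 2
g(12) = mex{0,1} = 2
g(13) = mex{1} = 0
g(14) = mex{1} = 0
So g(14) = 0.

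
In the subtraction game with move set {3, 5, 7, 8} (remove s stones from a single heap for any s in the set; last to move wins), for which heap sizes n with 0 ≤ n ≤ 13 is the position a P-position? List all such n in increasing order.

0, 1, 2, 11, 12, 13

Grundy values for subtraction set {3, 5, 7, 8}:
g(0) = mex{} = 0
g(1) = mex{} = 0
g(2) = mex{} = 0
g(3) = mex{0} = 1
g(4) = mex{0} = 1
g(5) = mex{0} = 1
g(6) = mex{0,1} = 2
g(7) = mex{0,1} = 2
g(8) = mex{0,1} = 2
g(9) = mex{0,1,2} = 3
g(10) = mex{0,1,2} = 3
g(11) = mex{1,2} = 0
g(12) = mex{1,2,3} = 0
g(13) = mex{1,2,3} = 0
The P-positions (g = 0) in 0..13 are 0, 1, 2, 11, 12, 13.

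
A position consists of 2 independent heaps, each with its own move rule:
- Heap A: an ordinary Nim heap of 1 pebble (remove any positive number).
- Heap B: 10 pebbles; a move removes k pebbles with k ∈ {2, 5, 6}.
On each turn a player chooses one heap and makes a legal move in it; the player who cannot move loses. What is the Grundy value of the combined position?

Heap A is a plain Nim heap of size 1, so its Grundy value is 1.
Grundy values for heap B (subtraction set {2, 5, 6}):
k:     0  1  2  3  4  5  6  7  8  9 10
g(k):  0  0  1  1  0  2  1  3  0  2  1
So g(10) = 1.
By the Sprague-Grundy theorem, the Grundy value of a sum of independent games is the XOR of the component values.
Combined value = 1 XOR 1 = 0.

0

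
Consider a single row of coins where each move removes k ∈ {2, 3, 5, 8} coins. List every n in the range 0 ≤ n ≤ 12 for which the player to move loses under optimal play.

0, 1, 7, 11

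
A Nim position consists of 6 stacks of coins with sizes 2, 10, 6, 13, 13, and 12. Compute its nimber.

2

In binary:
  0010  (2)
  1010  (10)
  0110  (6)
  1101  (13)
  1101  (13)
  1100  (12)
  ----
  0010  (2)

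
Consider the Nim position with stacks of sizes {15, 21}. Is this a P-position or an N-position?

Nim-sum: 15 XOR 21 = 26.
The nim-sum is 26 ≠ 0, so this is an N-position: the player to move can win.

N-position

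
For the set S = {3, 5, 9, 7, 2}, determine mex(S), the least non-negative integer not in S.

0

0 is not in the set, so the mex is 0.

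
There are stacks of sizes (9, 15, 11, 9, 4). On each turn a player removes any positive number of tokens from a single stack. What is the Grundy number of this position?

Compute the nim-sum pairwise:
9 ⊕ 15 = 6
6 ⊕ 11 = 13
13 ⊕ 9 = 4
4 ⊕ 4 = 0

0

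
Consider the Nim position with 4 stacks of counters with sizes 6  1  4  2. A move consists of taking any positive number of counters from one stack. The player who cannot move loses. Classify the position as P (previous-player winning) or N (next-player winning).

Bitwise XOR of the heap sizes:
  110  (6)
  001  (1)
  100  (4)
  010  (2)
  ---
  001  (1)
The nim-sum is 1 ≠ 0, so this is an N-position: the player to move can win.

N-position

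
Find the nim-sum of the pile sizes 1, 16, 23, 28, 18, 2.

10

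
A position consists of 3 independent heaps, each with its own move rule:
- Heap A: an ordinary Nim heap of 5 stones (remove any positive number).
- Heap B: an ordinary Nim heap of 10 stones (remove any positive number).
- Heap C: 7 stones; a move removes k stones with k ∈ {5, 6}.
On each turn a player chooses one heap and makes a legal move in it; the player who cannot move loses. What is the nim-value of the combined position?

14

Heap A is a plain Nim heap of size 5, so its Grundy value is 5.
Heap B is a plain Nim heap of size 10, so its Grundy value is 10.
For heap C, compute g(0), g(1), … with moves {5, 6}:
k:     0  1  2  3  4  5  6  7
g(k):  0  0  0  0  0  1  1  1
So g(7) = 1.
By the Sprague-Grundy theorem, the Grundy value of a sum of independent games is the XOR of the component values.
Combined value = 5 ⊕ 10 ⊕ 1 = 14.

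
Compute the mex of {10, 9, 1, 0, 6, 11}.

2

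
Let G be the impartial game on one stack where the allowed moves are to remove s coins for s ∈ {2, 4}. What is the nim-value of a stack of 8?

1

Grundy values for subtraction set {2, 4}:
k:     0  1  2  3  4  5  6  7  8
g(k):  0  0  1  1  2  2  0  0  1
So g(8) = 1.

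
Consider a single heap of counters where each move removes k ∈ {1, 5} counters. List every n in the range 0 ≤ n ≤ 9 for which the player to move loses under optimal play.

Compute g(0), g(1), … for moves {1, 5}:
k:     0  1  2  3  4  5  6  7  8  9
g(k):  0  1  0  1  0  1  0  1  0  1
The P-positions (g = 0) in 0..9 are 0, 2, 4, 6, 8.

0, 2, 4, 6, 8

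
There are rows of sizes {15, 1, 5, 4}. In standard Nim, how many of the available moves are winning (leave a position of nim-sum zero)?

Compute the nim-sum pairwise:
15 XOR 1 = 14
14 XOR 5 = 11
11 XOR 4 = 15
The overall nim-sum is X = 15. A row of size p has a winning move iff p XOR X < p (reduce it to p XOR X).
  15: 15 XOR 15 = 0 < 15 — winning move (to 0).
  1: 1 XOR 15 = 14 ≥ 1 — no move.
  5: 5 XOR 15 = 10 ≥ 5 — no move.
  4: 4 XOR 15 = 11 ≥ 4 — no move.
That gives 1 winning move.

1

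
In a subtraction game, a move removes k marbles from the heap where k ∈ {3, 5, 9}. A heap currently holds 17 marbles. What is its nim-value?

1

Compute g(0), g(1), … for moves {3, 5, 9}:
k:     0  1  2  3  4  5  6  7  8  9 10 11 12 13 14 15 16 17
g(k):  0  0  0  1  1  1  2  2  0  3  3  1  0  2  0  1  0  1
So g(17) = 1.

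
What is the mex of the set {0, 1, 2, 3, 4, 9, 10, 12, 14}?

The values 0, 1, 2, 3, 4 are all present; 5 is the first non-negative integer missing from the set.

5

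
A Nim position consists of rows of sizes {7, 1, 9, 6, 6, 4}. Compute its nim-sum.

In binary:
  0111  (7)
  0001  (1)
  1001  (9)
  0110  (6)
  0110  (6)
  0100  (4)
  ----
  1011  (11)

11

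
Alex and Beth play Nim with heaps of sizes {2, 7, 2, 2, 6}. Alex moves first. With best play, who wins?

Nim-sum: 2 ^ 7 ^ 2 ^ 2 ^ 6 = 3.
The nim-sum is 3 ≠ 0, so this is an N-position: the player to move can win; Alex has a winning move.

Alex wins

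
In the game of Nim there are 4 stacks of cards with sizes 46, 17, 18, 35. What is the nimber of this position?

14

Compute the nim-sum pairwise:
46 ⊕ 17 = 63
63 ⊕ 18 = 45
45 ⊕ 35 = 14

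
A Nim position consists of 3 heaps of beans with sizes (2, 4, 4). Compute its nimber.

2

Nim-sum: 2 XOR 4 XOR 4 = 2.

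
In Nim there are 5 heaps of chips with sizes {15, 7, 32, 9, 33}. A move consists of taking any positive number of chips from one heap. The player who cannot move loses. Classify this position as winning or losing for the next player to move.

Nim-sum: 15 ⊕ 7 ⊕ 32 ⊕ 9 ⊕ 33 = 0.
The nim-sum is 0, so this is a P-position: the player to move is in a losing position under optimal play.

Losing position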